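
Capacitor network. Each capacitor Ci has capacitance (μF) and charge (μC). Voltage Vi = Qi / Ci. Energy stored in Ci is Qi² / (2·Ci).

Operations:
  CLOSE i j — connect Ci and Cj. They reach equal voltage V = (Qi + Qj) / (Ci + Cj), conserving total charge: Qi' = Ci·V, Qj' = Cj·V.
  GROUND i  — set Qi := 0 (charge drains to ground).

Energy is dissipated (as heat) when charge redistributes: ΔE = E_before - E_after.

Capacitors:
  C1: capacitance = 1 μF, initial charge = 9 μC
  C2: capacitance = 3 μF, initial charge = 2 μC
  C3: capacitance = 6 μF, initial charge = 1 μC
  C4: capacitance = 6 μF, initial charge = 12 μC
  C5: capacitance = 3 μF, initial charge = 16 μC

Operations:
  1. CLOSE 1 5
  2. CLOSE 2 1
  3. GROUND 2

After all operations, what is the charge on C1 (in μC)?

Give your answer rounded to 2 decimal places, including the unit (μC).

Answer: 2.06 μC

Derivation:
Initial: C1(1μF, Q=9μC, V=9.00V), C2(3μF, Q=2μC, V=0.67V), C3(6μF, Q=1μC, V=0.17V), C4(6μF, Q=12μC, V=2.00V), C5(3μF, Q=16μC, V=5.33V)
Op 1: CLOSE 1-5: Q_total=25.00, C_total=4.00, V=6.25; Q1=6.25, Q5=18.75; dissipated=5.042
Op 2: CLOSE 2-1: Q_total=8.25, C_total=4.00, V=2.06; Q2=6.19, Q1=2.06; dissipated=11.690
Op 3: GROUND 2: Q2=0; energy lost=6.381
Final charges: Q1=2.06, Q2=0.00, Q3=1.00, Q4=12.00, Q5=18.75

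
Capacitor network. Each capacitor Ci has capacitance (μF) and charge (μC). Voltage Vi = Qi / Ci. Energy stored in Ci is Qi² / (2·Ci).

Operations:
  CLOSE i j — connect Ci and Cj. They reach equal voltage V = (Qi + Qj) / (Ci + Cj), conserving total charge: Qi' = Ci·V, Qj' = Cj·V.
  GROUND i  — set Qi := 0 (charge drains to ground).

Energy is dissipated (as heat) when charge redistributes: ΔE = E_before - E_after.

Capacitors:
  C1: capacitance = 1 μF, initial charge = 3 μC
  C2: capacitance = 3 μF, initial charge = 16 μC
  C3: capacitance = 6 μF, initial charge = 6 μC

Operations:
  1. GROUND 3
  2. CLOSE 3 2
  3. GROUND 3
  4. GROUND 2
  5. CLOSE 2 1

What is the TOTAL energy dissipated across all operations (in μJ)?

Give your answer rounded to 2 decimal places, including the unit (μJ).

Initial: C1(1μF, Q=3μC, V=3.00V), C2(3μF, Q=16μC, V=5.33V), C3(6μF, Q=6μC, V=1.00V)
Op 1: GROUND 3: Q3=0; energy lost=3.000
Op 2: CLOSE 3-2: Q_total=16.00, C_total=9.00, V=1.78; Q3=10.67, Q2=5.33; dissipated=28.444
Op 3: GROUND 3: Q3=0; energy lost=9.481
Op 4: GROUND 2: Q2=0; energy lost=4.741
Op 5: CLOSE 2-1: Q_total=3.00, C_total=4.00, V=0.75; Q2=2.25, Q1=0.75; dissipated=3.375
Total dissipated: 49.042 μJ

Answer: 49.04 μJ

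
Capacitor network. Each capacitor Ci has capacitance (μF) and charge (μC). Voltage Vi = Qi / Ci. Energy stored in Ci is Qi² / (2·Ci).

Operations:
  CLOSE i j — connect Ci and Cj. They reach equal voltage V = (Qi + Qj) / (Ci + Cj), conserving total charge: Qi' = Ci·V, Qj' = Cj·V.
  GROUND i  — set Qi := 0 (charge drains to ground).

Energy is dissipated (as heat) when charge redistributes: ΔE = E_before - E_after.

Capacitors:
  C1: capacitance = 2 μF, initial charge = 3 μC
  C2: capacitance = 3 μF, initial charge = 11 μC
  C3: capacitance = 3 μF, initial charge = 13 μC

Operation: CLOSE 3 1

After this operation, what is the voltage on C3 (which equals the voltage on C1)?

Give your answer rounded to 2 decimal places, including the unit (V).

Initial: C1(2μF, Q=3μC, V=1.50V), C2(3μF, Q=11μC, V=3.67V), C3(3μF, Q=13μC, V=4.33V)
Op 1: CLOSE 3-1: Q_total=16.00, C_total=5.00, V=3.20; Q3=9.60, Q1=6.40; dissipated=4.817

Answer: 3.20 V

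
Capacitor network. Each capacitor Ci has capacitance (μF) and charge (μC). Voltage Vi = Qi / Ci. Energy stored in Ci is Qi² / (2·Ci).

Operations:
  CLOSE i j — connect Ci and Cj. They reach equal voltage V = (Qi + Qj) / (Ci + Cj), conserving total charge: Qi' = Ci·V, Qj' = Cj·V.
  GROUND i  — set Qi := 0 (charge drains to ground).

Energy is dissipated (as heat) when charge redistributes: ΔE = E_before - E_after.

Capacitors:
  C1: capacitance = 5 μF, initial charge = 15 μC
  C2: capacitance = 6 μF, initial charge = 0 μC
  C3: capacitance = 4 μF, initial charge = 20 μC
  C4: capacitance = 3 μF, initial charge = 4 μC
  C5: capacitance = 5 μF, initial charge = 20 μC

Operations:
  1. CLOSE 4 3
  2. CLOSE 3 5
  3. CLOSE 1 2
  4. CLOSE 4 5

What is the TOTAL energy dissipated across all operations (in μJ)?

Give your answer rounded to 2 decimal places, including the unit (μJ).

Answer: 24.25 μJ

Derivation:
Initial: C1(5μF, Q=15μC, V=3.00V), C2(6μF, Q=0μC, V=0.00V), C3(4μF, Q=20μC, V=5.00V), C4(3μF, Q=4μC, V=1.33V), C5(5μF, Q=20μC, V=4.00V)
Op 1: CLOSE 4-3: Q_total=24.00, C_total=7.00, V=3.43; Q4=10.29, Q3=13.71; dissipated=11.524
Op 2: CLOSE 3-5: Q_total=33.71, C_total=9.00, V=3.75; Q3=14.98, Q5=18.73; dissipated=0.363
Op 3: CLOSE 1-2: Q_total=15.00, C_total=11.00, V=1.36; Q1=6.82, Q2=8.18; dissipated=12.273
Op 4: CLOSE 4-5: Q_total=29.02, C_total=8.00, V=3.63; Q4=10.88, Q5=18.13; dissipated=0.094
Total dissipated: 24.254 μJ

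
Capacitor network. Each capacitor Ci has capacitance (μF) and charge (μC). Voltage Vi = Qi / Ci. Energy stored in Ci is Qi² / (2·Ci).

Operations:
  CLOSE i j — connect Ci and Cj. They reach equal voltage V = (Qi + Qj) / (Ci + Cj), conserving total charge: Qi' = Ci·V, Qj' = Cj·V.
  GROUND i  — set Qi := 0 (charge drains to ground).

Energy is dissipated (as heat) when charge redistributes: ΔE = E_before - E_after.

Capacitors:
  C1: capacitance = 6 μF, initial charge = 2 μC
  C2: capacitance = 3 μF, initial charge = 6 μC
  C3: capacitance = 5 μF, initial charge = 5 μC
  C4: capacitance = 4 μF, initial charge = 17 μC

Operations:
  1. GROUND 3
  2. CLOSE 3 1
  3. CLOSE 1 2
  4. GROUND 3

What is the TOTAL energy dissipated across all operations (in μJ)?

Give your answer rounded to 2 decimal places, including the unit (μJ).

Initial: C1(6μF, Q=2μC, V=0.33V), C2(3μF, Q=6μC, V=2.00V), C3(5μF, Q=5μC, V=1.00V), C4(4μF, Q=17μC, V=4.25V)
Op 1: GROUND 3: Q3=0; energy lost=2.500
Op 2: CLOSE 3-1: Q_total=2.00, C_total=11.00, V=0.18; Q3=0.91, Q1=1.09; dissipated=0.152
Op 3: CLOSE 1-2: Q_total=7.09, C_total=9.00, V=0.79; Q1=4.73, Q2=2.36; dissipated=3.306
Op 4: GROUND 3: Q3=0; energy lost=0.083
Total dissipated: 6.040 μJ

Answer: 6.04 μJ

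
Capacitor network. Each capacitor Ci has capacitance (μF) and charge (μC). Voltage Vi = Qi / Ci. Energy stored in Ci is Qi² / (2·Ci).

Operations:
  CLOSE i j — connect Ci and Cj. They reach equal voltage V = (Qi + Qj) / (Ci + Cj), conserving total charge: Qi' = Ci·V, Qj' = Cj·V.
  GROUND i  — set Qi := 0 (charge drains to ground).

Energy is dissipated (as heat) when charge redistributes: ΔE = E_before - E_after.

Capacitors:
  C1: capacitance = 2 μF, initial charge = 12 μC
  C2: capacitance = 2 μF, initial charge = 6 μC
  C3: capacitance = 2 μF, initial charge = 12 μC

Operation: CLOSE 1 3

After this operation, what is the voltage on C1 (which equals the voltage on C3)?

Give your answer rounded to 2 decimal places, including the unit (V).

Answer: 6.00 V

Derivation:
Initial: C1(2μF, Q=12μC, V=6.00V), C2(2μF, Q=6μC, V=3.00V), C3(2μF, Q=12μC, V=6.00V)
Op 1: CLOSE 1-3: Q_total=24.00, C_total=4.00, V=6.00; Q1=12.00, Q3=12.00; dissipated=0.000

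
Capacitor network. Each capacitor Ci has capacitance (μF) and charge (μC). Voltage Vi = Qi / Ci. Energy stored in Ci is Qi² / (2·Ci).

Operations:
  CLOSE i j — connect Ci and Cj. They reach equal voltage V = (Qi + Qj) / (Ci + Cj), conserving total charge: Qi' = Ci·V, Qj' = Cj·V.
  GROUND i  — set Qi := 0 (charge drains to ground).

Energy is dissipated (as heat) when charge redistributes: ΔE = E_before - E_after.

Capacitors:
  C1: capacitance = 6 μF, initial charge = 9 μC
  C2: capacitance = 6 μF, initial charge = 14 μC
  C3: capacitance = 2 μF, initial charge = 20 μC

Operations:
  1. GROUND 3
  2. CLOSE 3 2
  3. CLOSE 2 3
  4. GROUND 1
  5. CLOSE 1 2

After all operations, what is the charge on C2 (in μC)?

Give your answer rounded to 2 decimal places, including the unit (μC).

Initial: C1(6μF, Q=9μC, V=1.50V), C2(6μF, Q=14μC, V=2.33V), C3(2μF, Q=20μC, V=10.00V)
Op 1: GROUND 3: Q3=0; energy lost=100.000
Op 2: CLOSE 3-2: Q_total=14.00, C_total=8.00, V=1.75; Q3=3.50, Q2=10.50; dissipated=4.083
Op 3: CLOSE 2-3: Q_total=14.00, C_total=8.00, V=1.75; Q2=10.50, Q3=3.50; dissipated=0.000
Op 4: GROUND 1: Q1=0; energy lost=6.750
Op 5: CLOSE 1-2: Q_total=10.50, C_total=12.00, V=0.88; Q1=5.25, Q2=5.25; dissipated=4.594
Final charges: Q1=5.25, Q2=5.25, Q3=3.50

Answer: 5.25 μC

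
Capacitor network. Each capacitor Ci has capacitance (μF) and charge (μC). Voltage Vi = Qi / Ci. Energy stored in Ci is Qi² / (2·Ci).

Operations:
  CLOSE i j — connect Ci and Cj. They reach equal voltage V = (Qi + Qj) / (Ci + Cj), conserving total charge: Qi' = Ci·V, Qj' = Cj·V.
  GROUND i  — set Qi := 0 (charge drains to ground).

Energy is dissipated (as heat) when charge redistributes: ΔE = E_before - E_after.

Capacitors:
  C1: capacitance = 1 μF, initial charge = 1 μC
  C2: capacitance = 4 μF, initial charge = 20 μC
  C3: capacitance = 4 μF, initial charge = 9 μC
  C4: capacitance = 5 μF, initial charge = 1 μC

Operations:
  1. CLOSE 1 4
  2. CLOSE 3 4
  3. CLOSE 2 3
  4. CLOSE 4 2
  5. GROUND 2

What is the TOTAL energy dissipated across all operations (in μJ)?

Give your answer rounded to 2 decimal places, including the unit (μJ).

Answer: 31.21 μJ

Derivation:
Initial: C1(1μF, Q=1μC, V=1.00V), C2(4μF, Q=20μC, V=5.00V), C3(4μF, Q=9μC, V=2.25V), C4(5μF, Q=1μC, V=0.20V)
Op 1: CLOSE 1-4: Q_total=2.00, C_total=6.00, V=0.33; Q1=0.33, Q4=1.67; dissipated=0.267
Op 2: CLOSE 3-4: Q_total=10.67, C_total=9.00, V=1.19; Q3=4.74, Q4=5.93; dissipated=4.082
Op 3: CLOSE 2-3: Q_total=24.74, C_total=8.00, V=3.09; Q2=12.37, Q3=12.37; dissipated=14.553
Op 4: CLOSE 4-2: Q_total=18.30, C_total=9.00, V=2.03; Q4=10.16, Q2=8.13; dissipated=4.042
Op 5: GROUND 2: Q2=0; energy lost=8.266
Total dissipated: 31.209 μJ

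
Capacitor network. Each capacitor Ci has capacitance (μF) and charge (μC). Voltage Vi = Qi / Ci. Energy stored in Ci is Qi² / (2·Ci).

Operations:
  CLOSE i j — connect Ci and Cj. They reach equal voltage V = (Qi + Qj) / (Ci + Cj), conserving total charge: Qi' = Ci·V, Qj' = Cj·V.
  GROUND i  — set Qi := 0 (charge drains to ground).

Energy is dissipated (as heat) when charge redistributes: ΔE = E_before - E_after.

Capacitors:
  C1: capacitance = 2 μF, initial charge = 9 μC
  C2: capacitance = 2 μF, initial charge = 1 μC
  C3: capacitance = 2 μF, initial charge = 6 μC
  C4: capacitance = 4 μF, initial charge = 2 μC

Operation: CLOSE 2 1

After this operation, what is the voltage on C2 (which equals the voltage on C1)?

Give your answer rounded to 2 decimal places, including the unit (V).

Answer: 2.50 V

Derivation:
Initial: C1(2μF, Q=9μC, V=4.50V), C2(2μF, Q=1μC, V=0.50V), C3(2μF, Q=6μC, V=3.00V), C4(4μF, Q=2μC, V=0.50V)
Op 1: CLOSE 2-1: Q_total=10.00, C_total=4.00, V=2.50; Q2=5.00, Q1=5.00; dissipated=8.000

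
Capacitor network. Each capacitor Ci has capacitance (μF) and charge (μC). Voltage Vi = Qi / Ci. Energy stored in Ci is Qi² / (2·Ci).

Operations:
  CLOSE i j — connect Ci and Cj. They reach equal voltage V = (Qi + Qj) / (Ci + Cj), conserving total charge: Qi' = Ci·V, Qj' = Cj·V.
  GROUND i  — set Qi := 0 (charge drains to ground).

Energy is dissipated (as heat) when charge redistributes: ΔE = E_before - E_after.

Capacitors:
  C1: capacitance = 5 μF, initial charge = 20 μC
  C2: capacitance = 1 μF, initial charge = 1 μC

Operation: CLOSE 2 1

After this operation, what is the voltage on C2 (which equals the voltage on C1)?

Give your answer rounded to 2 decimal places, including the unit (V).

Initial: C1(5μF, Q=20μC, V=4.00V), C2(1μF, Q=1μC, V=1.00V)
Op 1: CLOSE 2-1: Q_total=21.00, C_total=6.00, V=3.50; Q2=3.50, Q1=17.50; dissipated=3.750

Answer: 3.50 V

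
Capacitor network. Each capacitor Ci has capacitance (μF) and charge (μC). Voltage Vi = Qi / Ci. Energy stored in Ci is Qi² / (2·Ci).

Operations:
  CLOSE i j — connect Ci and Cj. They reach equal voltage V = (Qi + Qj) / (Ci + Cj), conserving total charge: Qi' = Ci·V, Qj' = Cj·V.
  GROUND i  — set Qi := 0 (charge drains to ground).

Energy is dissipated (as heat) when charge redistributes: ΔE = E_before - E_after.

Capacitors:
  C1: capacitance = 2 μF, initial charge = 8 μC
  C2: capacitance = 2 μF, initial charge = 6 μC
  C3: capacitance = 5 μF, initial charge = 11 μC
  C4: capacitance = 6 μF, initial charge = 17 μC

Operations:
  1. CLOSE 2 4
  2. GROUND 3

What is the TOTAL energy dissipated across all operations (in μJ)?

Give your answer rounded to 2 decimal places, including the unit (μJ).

Initial: C1(2μF, Q=8μC, V=4.00V), C2(2μF, Q=6μC, V=3.00V), C3(5μF, Q=11μC, V=2.20V), C4(6μF, Q=17μC, V=2.83V)
Op 1: CLOSE 2-4: Q_total=23.00, C_total=8.00, V=2.88; Q2=5.75, Q4=17.25; dissipated=0.021
Op 2: GROUND 3: Q3=0; energy lost=12.100
Total dissipated: 12.121 μJ

Answer: 12.12 μJ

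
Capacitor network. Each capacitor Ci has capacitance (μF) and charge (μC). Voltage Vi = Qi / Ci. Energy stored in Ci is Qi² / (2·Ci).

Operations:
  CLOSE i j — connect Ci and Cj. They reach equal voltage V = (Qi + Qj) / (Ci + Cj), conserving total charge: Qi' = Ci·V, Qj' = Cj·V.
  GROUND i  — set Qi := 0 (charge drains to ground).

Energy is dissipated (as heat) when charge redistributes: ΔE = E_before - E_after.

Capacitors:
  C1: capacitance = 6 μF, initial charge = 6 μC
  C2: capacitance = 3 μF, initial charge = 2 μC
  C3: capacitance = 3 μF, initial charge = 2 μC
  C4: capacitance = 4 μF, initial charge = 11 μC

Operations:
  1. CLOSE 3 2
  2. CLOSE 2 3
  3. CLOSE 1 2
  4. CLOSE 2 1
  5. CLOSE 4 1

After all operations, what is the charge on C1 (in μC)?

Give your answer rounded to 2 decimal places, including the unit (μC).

Initial: C1(6μF, Q=6μC, V=1.00V), C2(3μF, Q=2μC, V=0.67V), C3(3μF, Q=2μC, V=0.67V), C4(4μF, Q=11μC, V=2.75V)
Op 1: CLOSE 3-2: Q_total=4.00, C_total=6.00, V=0.67; Q3=2.00, Q2=2.00; dissipated=0.000
Op 2: CLOSE 2-3: Q_total=4.00, C_total=6.00, V=0.67; Q2=2.00, Q3=2.00; dissipated=0.000
Op 3: CLOSE 1-2: Q_total=8.00, C_total=9.00, V=0.89; Q1=5.33, Q2=2.67; dissipated=0.111
Op 4: CLOSE 2-1: Q_total=8.00, C_total=9.00, V=0.89; Q2=2.67, Q1=5.33; dissipated=0.000
Op 5: CLOSE 4-1: Q_total=16.33, C_total=10.00, V=1.63; Q4=6.53, Q1=9.80; dissipated=4.156
Final charges: Q1=9.80, Q2=2.67, Q3=2.00, Q4=6.53

Answer: 9.80 μC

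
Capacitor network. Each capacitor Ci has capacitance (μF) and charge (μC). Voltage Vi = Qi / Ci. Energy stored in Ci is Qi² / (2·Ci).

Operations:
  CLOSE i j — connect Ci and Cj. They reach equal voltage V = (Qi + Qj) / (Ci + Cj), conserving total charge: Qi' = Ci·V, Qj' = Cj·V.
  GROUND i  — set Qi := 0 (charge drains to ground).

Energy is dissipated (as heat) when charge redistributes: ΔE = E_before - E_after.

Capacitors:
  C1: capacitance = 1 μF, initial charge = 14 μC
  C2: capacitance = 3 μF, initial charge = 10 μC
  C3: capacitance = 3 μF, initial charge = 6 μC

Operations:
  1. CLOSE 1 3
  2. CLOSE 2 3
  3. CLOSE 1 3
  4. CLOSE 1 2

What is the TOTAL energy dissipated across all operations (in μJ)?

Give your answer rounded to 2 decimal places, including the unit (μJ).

Initial: C1(1μF, Q=14μC, V=14.00V), C2(3μF, Q=10μC, V=3.33V), C3(3μF, Q=6μC, V=2.00V)
Op 1: CLOSE 1-3: Q_total=20.00, C_total=4.00, V=5.00; Q1=5.00, Q3=15.00; dissipated=54.000
Op 2: CLOSE 2-3: Q_total=25.00, C_total=6.00, V=4.17; Q2=12.50, Q3=12.50; dissipated=2.083
Op 3: CLOSE 1-3: Q_total=17.50, C_total=4.00, V=4.38; Q1=4.38, Q3=13.12; dissipated=0.260
Op 4: CLOSE 1-2: Q_total=16.88, C_total=4.00, V=4.22; Q1=4.22, Q2=12.66; dissipated=0.016
Total dissipated: 56.360 μJ

Answer: 56.36 μJ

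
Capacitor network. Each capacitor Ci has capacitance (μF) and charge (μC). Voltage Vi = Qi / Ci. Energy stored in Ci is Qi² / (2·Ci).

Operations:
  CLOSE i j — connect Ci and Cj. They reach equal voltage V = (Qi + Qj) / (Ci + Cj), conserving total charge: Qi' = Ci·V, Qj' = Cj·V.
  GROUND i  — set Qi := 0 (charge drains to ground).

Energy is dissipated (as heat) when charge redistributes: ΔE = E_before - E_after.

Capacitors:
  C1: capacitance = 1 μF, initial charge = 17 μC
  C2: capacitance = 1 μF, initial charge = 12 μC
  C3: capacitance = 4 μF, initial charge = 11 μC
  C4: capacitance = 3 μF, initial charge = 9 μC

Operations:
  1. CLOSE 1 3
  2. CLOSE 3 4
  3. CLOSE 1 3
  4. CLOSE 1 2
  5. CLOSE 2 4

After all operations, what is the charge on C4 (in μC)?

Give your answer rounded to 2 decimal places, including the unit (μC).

Initial: C1(1μF, Q=17μC, V=17.00V), C2(1μF, Q=12μC, V=12.00V), C3(4μF, Q=11μC, V=2.75V), C4(3μF, Q=9μC, V=3.00V)
Op 1: CLOSE 1-3: Q_total=28.00, C_total=5.00, V=5.60; Q1=5.60, Q3=22.40; dissipated=81.225
Op 2: CLOSE 3-4: Q_total=31.40, C_total=7.00, V=4.49; Q3=17.94, Q4=13.46; dissipated=5.794
Op 3: CLOSE 1-3: Q_total=23.54, C_total=5.00, V=4.71; Q1=4.71, Q3=18.83; dissipated=0.497
Op 4: CLOSE 1-2: Q_total=16.71, C_total=2.00, V=8.35; Q1=8.35, Q2=8.35; dissipated=13.291
Op 5: CLOSE 2-4: Q_total=21.81, C_total=4.00, V=5.45; Q2=5.45, Q4=16.36; dissipated=5.612
Final charges: Q1=8.35, Q2=5.45, Q3=18.83, Q4=16.36

Answer: 16.36 μC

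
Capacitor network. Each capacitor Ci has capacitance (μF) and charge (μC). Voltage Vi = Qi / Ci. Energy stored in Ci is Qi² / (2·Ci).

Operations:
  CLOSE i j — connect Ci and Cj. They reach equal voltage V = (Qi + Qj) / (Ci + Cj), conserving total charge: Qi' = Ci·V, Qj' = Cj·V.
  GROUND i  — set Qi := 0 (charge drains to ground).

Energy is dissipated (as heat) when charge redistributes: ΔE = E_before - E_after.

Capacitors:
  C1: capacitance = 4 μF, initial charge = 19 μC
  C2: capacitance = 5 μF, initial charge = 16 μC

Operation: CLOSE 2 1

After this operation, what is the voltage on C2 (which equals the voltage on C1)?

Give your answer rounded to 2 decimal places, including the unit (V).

Initial: C1(4μF, Q=19μC, V=4.75V), C2(5μF, Q=16μC, V=3.20V)
Op 1: CLOSE 2-1: Q_total=35.00, C_total=9.00, V=3.89; Q2=19.44, Q1=15.56; dissipated=2.669

Answer: 3.89 V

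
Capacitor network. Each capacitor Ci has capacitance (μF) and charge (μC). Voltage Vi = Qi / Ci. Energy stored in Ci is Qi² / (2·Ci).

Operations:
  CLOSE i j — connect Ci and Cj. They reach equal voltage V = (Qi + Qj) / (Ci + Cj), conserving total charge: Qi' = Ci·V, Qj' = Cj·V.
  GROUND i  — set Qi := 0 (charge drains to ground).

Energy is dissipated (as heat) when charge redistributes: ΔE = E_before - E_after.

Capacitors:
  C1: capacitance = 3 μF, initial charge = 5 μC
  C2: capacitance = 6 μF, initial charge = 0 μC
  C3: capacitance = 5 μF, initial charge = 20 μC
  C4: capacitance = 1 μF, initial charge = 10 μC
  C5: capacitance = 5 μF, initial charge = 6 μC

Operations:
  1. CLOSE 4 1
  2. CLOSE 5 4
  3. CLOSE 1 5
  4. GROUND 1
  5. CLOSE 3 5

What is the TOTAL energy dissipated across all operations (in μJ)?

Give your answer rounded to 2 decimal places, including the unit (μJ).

Initial: C1(3μF, Q=5μC, V=1.67V), C2(6μF, Q=0μC, V=0.00V), C3(5μF, Q=20μC, V=4.00V), C4(1μF, Q=10μC, V=10.00V), C5(5μF, Q=6μC, V=1.20V)
Op 1: CLOSE 4-1: Q_total=15.00, C_total=4.00, V=3.75; Q4=3.75, Q1=11.25; dissipated=26.042
Op 2: CLOSE 5-4: Q_total=9.75, C_total=6.00, V=1.62; Q5=8.12, Q4=1.62; dissipated=2.709
Op 3: CLOSE 1-5: Q_total=19.38, C_total=8.00, V=2.42; Q1=7.27, Q5=12.11; dissipated=4.233
Op 4: GROUND 1: Q1=0; energy lost=8.798
Op 5: CLOSE 3-5: Q_total=32.11, C_total=10.00, V=3.21; Q3=16.05, Q5=16.05; dissipated=3.113
Total dissipated: 44.896 μJ

Answer: 44.90 μJ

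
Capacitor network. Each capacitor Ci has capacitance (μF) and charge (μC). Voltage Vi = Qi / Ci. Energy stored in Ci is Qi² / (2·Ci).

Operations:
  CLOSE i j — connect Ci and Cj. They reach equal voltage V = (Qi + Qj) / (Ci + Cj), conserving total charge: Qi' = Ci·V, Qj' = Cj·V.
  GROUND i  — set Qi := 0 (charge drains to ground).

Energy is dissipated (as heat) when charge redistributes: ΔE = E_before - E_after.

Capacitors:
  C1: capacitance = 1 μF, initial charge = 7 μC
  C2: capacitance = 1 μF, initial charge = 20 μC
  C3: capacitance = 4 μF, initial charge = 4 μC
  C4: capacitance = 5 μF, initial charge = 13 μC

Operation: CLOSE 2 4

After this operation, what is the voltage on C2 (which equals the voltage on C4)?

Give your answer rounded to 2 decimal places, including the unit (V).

Initial: C1(1μF, Q=7μC, V=7.00V), C2(1μF, Q=20μC, V=20.00V), C3(4μF, Q=4μC, V=1.00V), C4(5μF, Q=13μC, V=2.60V)
Op 1: CLOSE 2-4: Q_total=33.00, C_total=6.00, V=5.50; Q2=5.50, Q4=27.50; dissipated=126.150

Answer: 5.50 V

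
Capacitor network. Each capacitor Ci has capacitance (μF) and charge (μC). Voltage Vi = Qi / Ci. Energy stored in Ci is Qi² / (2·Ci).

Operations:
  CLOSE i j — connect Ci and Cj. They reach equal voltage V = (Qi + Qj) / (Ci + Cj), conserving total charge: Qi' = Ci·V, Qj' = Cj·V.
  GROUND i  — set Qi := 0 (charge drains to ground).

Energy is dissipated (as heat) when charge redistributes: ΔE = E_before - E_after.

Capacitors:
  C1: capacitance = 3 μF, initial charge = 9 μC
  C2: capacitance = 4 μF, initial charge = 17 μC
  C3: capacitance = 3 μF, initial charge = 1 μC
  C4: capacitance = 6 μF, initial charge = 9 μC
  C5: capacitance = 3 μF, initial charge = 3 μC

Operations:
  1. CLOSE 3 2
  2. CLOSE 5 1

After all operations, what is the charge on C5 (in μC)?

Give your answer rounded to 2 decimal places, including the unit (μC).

Answer: 6.00 μC

Derivation:
Initial: C1(3μF, Q=9μC, V=3.00V), C2(4μF, Q=17μC, V=4.25V), C3(3μF, Q=1μC, V=0.33V), C4(6μF, Q=9μC, V=1.50V), C5(3μF, Q=3μC, V=1.00V)
Op 1: CLOSE 3-2: Q_total=18.00, C_total=7.00, V=2.57; Q3=7.71, Q2=10.29; dissipated=13.149
Op 2: CLOSE 5-1: Q_total=12.00, C_total=6.00, V=2.00; Q5=6.00, Q1=6.00; dissipated=3.000
Final charges: Q1=6.00, Q2=10.29, Q3=7.71, Q4=9.00, Q5=6.00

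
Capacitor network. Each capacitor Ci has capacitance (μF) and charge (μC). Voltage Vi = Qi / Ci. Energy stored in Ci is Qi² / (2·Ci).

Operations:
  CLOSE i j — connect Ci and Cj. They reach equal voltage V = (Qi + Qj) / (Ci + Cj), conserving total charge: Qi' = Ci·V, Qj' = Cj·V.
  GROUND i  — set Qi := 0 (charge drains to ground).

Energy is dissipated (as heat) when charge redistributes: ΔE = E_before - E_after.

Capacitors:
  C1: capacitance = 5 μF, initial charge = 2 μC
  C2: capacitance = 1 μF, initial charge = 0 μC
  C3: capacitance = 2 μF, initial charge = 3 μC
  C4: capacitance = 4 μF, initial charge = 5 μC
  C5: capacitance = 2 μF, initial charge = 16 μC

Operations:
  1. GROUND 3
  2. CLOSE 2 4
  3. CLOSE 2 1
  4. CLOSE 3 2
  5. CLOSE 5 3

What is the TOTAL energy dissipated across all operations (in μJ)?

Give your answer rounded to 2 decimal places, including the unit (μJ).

Initial: C1(5μF, Q=2μC, V=0.40V), C2(1μF, Q=0μC, V=0.00V), C3(2μF, Q=3μC, V=1.50V), C4(4μF, Q=5μC, V=1.25V), C5(2μF, Q=16μC, V=8.00V)
Op 1: GROUND 3: Q3=0; energy lost=2.250
Op 2: CLOSE 2-4: Q_total=5.00, C_total=5.00, V=1.00; Q2=1.00, Q4=4.00; dissipated=0.625
Op 3: CLOSE 2-1: Q_total=3.00, C_total=6.00, V=0.50; Q2=0.50, Q1=2.50; dissipated=0.150
Op 4: CLOSE 3-2: Q_total=0.50, C_total=3.00, V=0.17; Q3=0.33, Q2=0.17; dissipated=0.083
Op 5: CLOSE 5-3: Q_total=16.33, C_total=4.00, V=4.08; Q5=8.17, Q3=8.17; dissipated=30.681
Total dissipated: 33.789 μJ

Answer: 33.79 μJ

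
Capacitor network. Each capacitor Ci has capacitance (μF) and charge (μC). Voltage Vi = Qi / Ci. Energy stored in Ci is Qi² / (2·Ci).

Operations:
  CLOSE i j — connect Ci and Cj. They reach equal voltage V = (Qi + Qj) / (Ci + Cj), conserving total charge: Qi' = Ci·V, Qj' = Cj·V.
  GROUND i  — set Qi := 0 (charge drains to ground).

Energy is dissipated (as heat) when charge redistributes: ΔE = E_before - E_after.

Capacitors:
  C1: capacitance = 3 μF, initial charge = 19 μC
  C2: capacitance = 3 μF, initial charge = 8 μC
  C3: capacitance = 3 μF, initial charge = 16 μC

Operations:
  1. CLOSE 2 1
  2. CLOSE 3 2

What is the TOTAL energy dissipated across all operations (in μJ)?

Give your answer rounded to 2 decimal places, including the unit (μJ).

Answer: 10.60 μJ

Derivation:
Initial: C1(3μF, Q=19μC, V=6.33V), C2(3μF, Q=8μC, V=2.67V), C3(3μF, Q=16μC, V=5.33V)
Op 1: CLOSE 2-1: Q_total=27.00, C_total=6.00, V=4.50; Q2=13.50, Q1=13.50; dissipated=10.083
Op 2: CLOSE 3-2: Q_total=29.50, C_total=6.00, V=4.92; Q3=14.75, Q2=14.75; dissipated=0.521
Total dissipated: 10.604 μJ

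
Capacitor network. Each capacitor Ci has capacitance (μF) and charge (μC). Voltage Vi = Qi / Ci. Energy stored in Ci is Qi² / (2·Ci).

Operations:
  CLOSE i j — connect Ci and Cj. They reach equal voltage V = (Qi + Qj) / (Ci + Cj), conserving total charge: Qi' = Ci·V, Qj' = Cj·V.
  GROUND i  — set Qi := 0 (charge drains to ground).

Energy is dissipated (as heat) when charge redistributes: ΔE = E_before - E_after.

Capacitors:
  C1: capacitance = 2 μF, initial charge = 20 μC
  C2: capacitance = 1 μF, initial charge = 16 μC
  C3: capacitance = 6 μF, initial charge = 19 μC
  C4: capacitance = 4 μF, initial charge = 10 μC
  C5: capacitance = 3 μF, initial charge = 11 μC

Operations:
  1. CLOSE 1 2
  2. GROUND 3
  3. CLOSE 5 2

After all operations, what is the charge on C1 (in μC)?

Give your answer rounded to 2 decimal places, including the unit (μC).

Initial: C1(2μF, Q=20μC, V=10.00V), C2(1μF, Q=16μC, V=16.00V), C3(6μF, Q=19μC, V=3.17V), C4(4μF, Q=10μC, V=2.50V), C5(3μF, Q=11μC, V=3.67V)
Op 1: CLOSE 1-2: Q_total=36.00, C_total=3.00, V=12.00; Q1=24.00, Q2=12.00; dissipated=12.000
Op 2: GROUND 3: Q3=0; energy lost=30.083
Op 3: CLOSE 5-2: Q_total=23.00, C_total=4.00, V=5.75; Q5=17.25, Q2=5.75; dissipated=26.042
Final charges: Q1=24.00, Q2=5.75, Q3=0.00, Q4=10.00, Q5=17.25

Answer: 24.00 μC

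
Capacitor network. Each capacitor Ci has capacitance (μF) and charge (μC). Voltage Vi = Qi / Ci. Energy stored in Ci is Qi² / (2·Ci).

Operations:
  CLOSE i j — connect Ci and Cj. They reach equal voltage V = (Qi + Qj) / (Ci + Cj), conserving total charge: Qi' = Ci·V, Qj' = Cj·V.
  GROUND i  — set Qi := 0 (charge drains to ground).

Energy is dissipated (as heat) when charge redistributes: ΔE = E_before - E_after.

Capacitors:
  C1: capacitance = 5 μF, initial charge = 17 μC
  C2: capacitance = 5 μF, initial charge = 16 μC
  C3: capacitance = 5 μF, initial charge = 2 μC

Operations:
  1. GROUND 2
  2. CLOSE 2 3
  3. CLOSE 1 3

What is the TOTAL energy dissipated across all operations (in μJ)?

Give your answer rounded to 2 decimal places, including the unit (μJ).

Answer: 38.60 μJ

Derivation:
Initial: C1(5μF, Q=17μC, V=3.40V), C2(5μF, Q=16μC, V=3.20V), C3(5μF, Q=2μC, V=0.40V)
Op 1: GROUND 2: Q2=0; energy lost=25.600
Op 2: CLOSE 2-3: Q_total=2.00, C_total=10.00, V=0.20; Q2=1.00, Q3=1.00; dissipated=0.200
Op 3: CLOSE 1-3: Q_total=18.00, C_total=10.00, V=1.80; Q1=9.00, Q3=9.00; dissipated=12.800
Total dissipated: 38.600 μJ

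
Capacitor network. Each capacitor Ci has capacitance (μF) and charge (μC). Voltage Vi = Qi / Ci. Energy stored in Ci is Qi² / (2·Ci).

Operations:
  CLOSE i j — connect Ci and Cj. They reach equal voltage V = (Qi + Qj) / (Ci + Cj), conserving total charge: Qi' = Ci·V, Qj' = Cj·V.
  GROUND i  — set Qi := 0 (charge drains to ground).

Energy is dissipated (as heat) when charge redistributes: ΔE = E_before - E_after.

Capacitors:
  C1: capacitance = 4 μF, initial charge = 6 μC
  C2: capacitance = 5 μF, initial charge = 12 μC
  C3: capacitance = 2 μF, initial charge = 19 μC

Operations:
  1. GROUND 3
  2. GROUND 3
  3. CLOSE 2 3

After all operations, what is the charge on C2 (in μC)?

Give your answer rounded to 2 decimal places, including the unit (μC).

Answer: 8.57 μC

Derivation:
Initial: C1(4μF, Q=6μC, V=1.50V), C2(5μF, Q=12μC, V=2.40V), C3(2μF, Q=19μC, V=9.50V)
Op 1: GROUND 3: Q3=0; energy lost=90.250
Op 2: GROUND 3: Q3=0; energy lost=0.000
Op 3: CLOSE 2-3: Q_total=12.00, C_total=7.00, V=1.71; Q2=8.57, Q3=3.43; dissipated=4.114
Final charges: Q1=6.00, Q2=8.57, Q3=3.43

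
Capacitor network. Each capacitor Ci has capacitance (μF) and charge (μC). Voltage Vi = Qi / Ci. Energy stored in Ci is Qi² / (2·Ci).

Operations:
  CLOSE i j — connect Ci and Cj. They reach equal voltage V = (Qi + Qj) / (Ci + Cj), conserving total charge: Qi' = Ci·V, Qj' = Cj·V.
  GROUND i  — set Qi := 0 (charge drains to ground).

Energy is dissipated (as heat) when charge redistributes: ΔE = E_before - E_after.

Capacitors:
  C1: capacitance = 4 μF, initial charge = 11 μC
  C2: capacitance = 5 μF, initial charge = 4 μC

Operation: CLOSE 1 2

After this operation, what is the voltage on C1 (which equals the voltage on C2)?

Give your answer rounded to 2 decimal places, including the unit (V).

Answer: 1.67 V

Derivation:
Initial: C1(4μF, Q=11μC, V=2.75V), C2(5μF, Q=4μC, V=0.80V)
Op 1: CLOSE 1-2: Q_total=15.00, C_total=9.00, V=1.67; Q1=6.67, Q2=8.33; dissipated=4.225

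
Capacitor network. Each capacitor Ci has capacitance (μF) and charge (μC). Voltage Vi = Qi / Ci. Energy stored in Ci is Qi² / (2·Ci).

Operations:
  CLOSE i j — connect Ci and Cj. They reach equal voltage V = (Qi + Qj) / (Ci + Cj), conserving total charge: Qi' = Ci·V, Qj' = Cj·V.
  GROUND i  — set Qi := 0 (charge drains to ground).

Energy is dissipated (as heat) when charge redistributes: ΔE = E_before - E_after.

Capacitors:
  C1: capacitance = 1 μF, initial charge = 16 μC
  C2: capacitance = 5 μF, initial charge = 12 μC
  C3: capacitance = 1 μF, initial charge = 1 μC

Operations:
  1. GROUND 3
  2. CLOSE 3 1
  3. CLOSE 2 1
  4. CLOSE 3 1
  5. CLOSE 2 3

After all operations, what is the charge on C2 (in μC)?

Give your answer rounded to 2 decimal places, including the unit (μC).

Answer: 18.61 μC

Derivation:
Initial: C1(1μF, Q=16μC, V=16.00V), C2(5μF, Q=12μC, V=2.40V), C3(1μF, Q=1μC, V=1.00V)
Op 1: GROUND 3: Q3=0; energy lost=0.500
Op 2: CLOSE 3-1: Q_total=16.00, C_total=2.00, V=8.00; Q3=8.00, Q1=8.00; dissipated=64.000
Op 3: CLOSE 2-1: Q_total=20.00, C_total=6.00, V=3.33; Q2=16.67, Q1=3.33; dissipated=13.067
Op 4: CLOSE 3-1: Q_total=11.33, C_total=2.00, V=5.67; Q3=5.67, Q1=5.67; dissipated=5.444
Op 5: CLOSE 2-3: Q_total=22.33, C_total=6.00, V=3.72; Q2=18.61, Q3=3.72; dissipated=2.269
Final charges: Q1=5.67, Q2=18.61, Q3=3.72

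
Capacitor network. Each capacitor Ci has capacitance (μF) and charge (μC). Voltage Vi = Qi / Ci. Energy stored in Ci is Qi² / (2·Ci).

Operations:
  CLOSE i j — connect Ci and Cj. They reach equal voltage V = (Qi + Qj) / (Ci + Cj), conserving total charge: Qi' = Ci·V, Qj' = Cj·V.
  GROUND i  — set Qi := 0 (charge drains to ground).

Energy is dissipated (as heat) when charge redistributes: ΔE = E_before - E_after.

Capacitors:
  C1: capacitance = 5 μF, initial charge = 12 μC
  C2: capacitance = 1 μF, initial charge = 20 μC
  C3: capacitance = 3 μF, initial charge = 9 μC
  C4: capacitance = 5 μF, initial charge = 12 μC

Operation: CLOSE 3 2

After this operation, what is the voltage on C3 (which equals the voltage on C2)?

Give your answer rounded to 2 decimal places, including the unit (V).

Answer: 7.25 V

Derivation:
Initial: C1(5μF, Q=12μC, V=2.40V), C2(1μF, Q=20μC, V=20.00V), C3(3μF, Q=9μC, V=3.00V), C4(5μF, Q=12μC, V=2.40V)
Op 1: CLOSE 3-2: Q_total=29.00, C_total=4.00, V=7.25; Q3=21.75, Q2=7.25; dissipated=108.375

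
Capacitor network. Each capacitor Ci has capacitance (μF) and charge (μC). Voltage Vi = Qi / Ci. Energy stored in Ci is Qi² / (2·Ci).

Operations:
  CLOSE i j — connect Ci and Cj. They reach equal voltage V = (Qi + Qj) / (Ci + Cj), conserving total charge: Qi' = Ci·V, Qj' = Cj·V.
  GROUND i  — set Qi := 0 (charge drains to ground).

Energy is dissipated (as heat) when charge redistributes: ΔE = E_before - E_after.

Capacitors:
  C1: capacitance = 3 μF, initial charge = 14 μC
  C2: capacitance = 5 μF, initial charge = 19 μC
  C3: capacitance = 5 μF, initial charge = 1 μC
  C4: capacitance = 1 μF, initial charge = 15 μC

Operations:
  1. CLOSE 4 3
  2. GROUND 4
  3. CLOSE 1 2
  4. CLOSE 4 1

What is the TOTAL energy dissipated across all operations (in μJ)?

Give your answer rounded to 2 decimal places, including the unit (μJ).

Initial: C1(3μF, Q=14μC, V=4.67V), C2(5μF, Q=19μC, V=3.80V), C3(5μF, Q=1μC, V=0.20V), C4(1μF, Q=15μC, V=15.00V)
Op 1: CLOSE 4-3: Q_total=16.00, C_total=6.00, V=2.67; Q4=2.67, Q3=13.33; dissipated=91.267
Op 2: GROUND 4: Q4=0; energy lost=3.556
Op 3: CLOSE 1-2: Q_total=33.00, C_total=8.00, V=4.12; Q1=12.38, Q2=20.62; dissipated=0.704
Op 4: CLOSE 4-1: Q_total=12.38, C_total=4.00, V=3.09; Q4=3.09, Q1=9.28; dissipated=6.381
Total dissipated: 101.907 μJ

Answer: 101.91 μJ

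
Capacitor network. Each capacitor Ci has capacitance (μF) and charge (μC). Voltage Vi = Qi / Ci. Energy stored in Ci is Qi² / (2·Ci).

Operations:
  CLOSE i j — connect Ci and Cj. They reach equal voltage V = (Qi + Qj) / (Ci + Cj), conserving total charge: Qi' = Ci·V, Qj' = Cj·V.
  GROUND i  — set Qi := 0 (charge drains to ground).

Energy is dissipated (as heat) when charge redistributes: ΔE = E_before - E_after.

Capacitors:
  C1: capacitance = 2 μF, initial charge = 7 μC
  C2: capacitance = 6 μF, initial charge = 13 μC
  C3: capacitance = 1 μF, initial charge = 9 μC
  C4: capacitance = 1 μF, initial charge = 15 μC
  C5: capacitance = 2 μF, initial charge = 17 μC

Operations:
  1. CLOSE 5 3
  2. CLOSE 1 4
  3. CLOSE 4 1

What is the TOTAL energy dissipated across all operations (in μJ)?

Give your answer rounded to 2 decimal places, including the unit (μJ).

Answer: 44.17 μJ

Derivation:
Initial: C1(2μF, Q=7μC, V=3.50V), C2(6μF, Q=13μC, V=2.17V), C3(1μF, Q=9μC, V=9.00V), C4(1μF, Q=15μC, V=15.00V), C5(2μF, Q=17μC, V=8.50V)
Op 1: CLOSE 5-3: Q_total=26.00, C_total=3.00, V=8.67; Q5=17.33, Q3=8.67; dissipated=0.083
Op 2: CLOSE 1-4: Q_total=22.00, C_total=3.00, V=7.33; Q1=14.67, Q4=7.33; dissipated=44.083
Op 3: CLOSE 4-1: Q_total=22.00, C_total=3.00, V=7.33; Q4=7.33, Q1=14.67; dissipated=0.000
Total dissipated: 44.167 μJ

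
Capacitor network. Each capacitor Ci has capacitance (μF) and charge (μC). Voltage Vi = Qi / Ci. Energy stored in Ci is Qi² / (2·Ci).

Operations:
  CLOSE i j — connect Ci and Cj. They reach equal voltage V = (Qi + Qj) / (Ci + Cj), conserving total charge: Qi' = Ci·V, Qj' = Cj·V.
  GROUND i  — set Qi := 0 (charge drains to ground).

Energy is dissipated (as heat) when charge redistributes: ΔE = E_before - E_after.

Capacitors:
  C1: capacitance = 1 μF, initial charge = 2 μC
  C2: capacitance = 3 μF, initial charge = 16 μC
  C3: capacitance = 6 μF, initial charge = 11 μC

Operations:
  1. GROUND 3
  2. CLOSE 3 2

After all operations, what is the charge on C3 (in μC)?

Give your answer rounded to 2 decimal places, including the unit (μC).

Answer: 10.67 μC

Derivation:
Initial: C1(1μF, Q=2μC, V=2.00V), C2(3μF, Q=16μC, V=5.33V), C3(6μF, Q=11μC, V=1.83V)
Op 1: GROUND 3: Q3=0; energy lost=10.083
Op 2: CLOSE 3-2: Q_total=16.00, C_total=9.00, V=1.78; Q3=10.67, Q2=5.33; dissipated=28.444
Final charges: Q1=2.00, Q2=5.33, Q3=10.67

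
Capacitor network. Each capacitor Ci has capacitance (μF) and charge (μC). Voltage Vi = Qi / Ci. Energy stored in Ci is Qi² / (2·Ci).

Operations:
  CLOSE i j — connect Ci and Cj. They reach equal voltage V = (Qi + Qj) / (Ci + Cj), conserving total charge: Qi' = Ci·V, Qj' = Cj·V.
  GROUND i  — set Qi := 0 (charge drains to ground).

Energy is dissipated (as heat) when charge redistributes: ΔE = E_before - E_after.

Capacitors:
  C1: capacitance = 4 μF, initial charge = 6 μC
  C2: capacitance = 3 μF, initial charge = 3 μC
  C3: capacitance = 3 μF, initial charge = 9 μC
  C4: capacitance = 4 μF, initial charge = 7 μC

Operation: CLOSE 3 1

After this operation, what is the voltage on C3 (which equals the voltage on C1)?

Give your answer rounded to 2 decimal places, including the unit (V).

Answer: 2.14 V

Derivation:
Initial: C1(4μF, Q=6μC, V=1.50V), C2(3μF, Q=3μC, V=1.00V), C3(3μF, Q=9μC, V=3.00V), C4(4μF, Q=7μC, V=1.75V)
Op 1: CLOSE 3-1: Q_total=15.00, C_total=7.00, V=2.14; Q3=6.43, Q1=8.57; dissipated=1.929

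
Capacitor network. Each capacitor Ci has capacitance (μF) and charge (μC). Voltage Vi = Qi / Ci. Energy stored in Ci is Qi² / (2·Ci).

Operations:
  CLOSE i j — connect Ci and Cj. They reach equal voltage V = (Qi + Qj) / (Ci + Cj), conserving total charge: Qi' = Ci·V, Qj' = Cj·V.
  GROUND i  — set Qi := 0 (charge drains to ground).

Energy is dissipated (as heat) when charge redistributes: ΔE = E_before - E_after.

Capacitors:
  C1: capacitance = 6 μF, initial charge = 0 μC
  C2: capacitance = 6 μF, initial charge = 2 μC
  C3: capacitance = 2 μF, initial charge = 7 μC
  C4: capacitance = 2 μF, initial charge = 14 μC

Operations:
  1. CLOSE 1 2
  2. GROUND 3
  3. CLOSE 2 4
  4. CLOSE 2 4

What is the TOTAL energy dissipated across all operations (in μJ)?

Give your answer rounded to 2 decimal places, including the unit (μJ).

Answer: 47.44 μJ

Derivation:
Initial: C1(6μF, Q=0μC, V=0.00V), C2(6μF, Q=2μC, V=0.33V), C3(2μF, Q=7μC, V=3.50V), C4(2μF, Q=14μC, V=7.00V)
Op 1: CLOSE 1-2: Q_total=2.00, C_total=12.00, V=0.17; Q1=1.00, Q2=1.00; dissipated=0.167
Op 2: GROUND 3: Q3=0; energy lost=12.250
Op 3: CLOSE 2-4: Q_total=15.00, C_total=8.00, V=1.88; Q2=11.25, Q4=3.75; dissipated=35.021
Op 4: CLOSE 2-4: Q_total=15.00, C_total=8.00, V=1.88; Q2=11.25, Q4=3.75; dissipated=0.000
Total dissipated: 47.438 μJ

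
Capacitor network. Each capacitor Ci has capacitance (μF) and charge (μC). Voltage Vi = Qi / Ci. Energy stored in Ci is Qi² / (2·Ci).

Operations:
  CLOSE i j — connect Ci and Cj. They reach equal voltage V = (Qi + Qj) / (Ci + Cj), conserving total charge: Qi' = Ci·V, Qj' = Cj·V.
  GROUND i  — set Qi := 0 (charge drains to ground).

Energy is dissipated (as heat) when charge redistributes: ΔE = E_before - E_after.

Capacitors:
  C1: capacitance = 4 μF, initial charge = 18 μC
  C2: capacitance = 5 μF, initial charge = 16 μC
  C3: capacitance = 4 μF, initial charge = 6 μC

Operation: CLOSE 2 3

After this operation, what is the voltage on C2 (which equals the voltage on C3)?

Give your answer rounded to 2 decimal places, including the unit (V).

Initial: C1(4μF, Q=18μC, V=4.50V), C2(5μF, Q=16μC, V=3.20V), C3(4μF, Q=6μC, V=1.50V)
Op 1: CLOSE 2-3: Q_total=22.00, C_total=9.00, V=2.44; Q2=12.22, Q3=9.78; dissipated=3.211

Answer: 2.44 V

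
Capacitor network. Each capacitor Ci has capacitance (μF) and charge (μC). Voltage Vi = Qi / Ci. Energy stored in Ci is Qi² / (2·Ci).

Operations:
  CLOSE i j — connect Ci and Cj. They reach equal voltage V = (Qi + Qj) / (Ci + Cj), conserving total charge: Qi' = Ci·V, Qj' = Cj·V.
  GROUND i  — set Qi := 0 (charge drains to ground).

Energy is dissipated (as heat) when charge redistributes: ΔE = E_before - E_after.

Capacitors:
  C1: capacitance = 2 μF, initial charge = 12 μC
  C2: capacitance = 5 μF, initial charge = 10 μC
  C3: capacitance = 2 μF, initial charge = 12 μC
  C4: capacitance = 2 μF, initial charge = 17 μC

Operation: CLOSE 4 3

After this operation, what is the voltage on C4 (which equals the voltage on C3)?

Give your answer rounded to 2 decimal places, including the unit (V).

Initial: C1(2μF, Q=12μC, V=6.00V), C2(5μF, Q=10μC, V=2.00V), C3(2μF, Q=12μC, V=6.00V), C4(2μF, Q=17μC, V=8.50V)
Op 1: CLOSE 4-3: Q_total=29.00, C_total=4.00, V=7.25; Q4=14.50, Q3=14.50; dissipated=3.125

Answer: 7.25 V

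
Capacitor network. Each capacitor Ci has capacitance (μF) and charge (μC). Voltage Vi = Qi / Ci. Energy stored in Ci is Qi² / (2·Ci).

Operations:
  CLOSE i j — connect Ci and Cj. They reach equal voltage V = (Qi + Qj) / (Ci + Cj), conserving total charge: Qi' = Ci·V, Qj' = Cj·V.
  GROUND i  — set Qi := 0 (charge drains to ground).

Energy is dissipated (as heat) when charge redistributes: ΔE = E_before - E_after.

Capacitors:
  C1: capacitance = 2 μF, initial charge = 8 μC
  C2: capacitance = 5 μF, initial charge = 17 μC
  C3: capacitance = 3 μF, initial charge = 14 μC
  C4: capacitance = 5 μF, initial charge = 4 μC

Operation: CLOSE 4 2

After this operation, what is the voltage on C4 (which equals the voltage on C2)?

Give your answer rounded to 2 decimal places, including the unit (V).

Answer: 2.10 V

Derivation:
Initial: C1(2μF, Q=8μC, V=4.00V), C2(5μF, Q=17μC, V=3.40V), C3(3μF, Q=14μC, V=4.67V), C4(5μF, Q=4μC, V=0.80V)
Op 1: CLOSE 4-2: Q_total=21.00, C_total=10.00, V=2.10; Q4=10.50, Q2=10.50; dissipated=8.450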